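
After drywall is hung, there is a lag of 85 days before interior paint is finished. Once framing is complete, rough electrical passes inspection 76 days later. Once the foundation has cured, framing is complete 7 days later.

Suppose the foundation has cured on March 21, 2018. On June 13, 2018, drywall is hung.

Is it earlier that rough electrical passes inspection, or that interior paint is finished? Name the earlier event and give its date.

Rough electrical passes inspection — June 12, 2018

The foundation has cured: Mar 21, 2018.
Framing is complete: Mar 21, 2018 + 7 days = Mar 28, 2018.
Rough electrical passes inspection: Mar 28, 2018 + 76 days = Jun 12, 2018.
Drywall is hung: Jun 13, 2018.
Interior paint is finished: Jun 13, 2018 + 85 days = Sep 6, 2018.
Comparing: rough electrical passes inspection on Jun 12, 2018 vs interior paint is finished on Sep 6, 2018. Earlier: rough electrical passes inspection.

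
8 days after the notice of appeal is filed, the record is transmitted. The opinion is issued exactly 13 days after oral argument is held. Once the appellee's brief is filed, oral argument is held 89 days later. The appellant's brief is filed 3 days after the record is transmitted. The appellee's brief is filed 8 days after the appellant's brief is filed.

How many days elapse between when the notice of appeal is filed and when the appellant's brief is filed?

11 days

Causal path: the notice of appeal is filed → the record is transmitted → the appellant's brief is filed.
Total delay along the path: 8 + 3 = 11 days.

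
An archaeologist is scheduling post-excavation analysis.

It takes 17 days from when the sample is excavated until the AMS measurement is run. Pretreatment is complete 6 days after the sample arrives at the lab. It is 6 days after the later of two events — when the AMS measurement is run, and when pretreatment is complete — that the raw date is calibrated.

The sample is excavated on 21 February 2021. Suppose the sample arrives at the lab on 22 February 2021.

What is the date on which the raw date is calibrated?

The sample is excavated: Feb 21, 2021.
The AMS measurement is run: Feb 21, 2021 + 17 days = Mar 10, 2021.
The sample arrives at the lab: Feb 22, 2021.
Pretreatment is complete: Feb 22, 2021 + 6 days = Feb 28, 2021.
Both prerequisites met — the AMS measurement is run (Mar 10, 2021), pretreatment is complete (Feb 28, 2021); the later is Mar 10, 2021.
The raw date is calibrated: Mar 10, 2021 + 6 days = Mar 16, 2021.

16 March 2021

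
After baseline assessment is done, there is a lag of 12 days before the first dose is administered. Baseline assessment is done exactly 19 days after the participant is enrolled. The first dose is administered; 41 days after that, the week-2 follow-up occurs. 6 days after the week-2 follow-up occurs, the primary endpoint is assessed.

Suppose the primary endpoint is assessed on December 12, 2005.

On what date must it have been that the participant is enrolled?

September 25, 2005

The primary endpoint is assessed: Dec 12, 2005.
The week-2 follow-up occurs: Dec 12, 2005 − 6 days = Dec 6, 2005.
The first dose is administered: Dec 6, 2005 − 41 days = Oct 26, 2005.
Baseline assessment is done: Oct 26, 2005 − 12 days = Oct 14, 2005.
The participant is enrolled: Oct 14, 2005 − 19 days = Sep 25, 2005.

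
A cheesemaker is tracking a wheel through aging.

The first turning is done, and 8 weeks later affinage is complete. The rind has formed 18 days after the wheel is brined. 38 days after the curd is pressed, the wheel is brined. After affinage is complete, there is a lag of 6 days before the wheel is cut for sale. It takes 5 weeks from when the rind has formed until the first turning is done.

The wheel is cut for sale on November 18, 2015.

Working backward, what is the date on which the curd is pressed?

June 18, 2015

The wheel is cut for sale: Nov 18, 2015.
Affinage is complete: Nov 18, 2015 − 6 days = Nov 12, 2015.
The first turning is done: Nov 12, 2015 − 8 weeks = Sep 17, 2015.
The rind has formed: Sep 17, 2015 − 5 weeks = Aug 13, 2015.
The wheel is brined: Aug 13, 2015 − 18 days = Jul 26, 2015.
The curd is pressed: Jul 26, 2015 − 38 days = Jun 18, 2015.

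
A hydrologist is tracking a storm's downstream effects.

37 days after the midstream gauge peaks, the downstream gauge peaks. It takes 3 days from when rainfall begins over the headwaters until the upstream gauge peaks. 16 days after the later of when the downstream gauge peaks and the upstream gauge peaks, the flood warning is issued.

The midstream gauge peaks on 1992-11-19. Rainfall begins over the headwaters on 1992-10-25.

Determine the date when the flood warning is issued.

The midstream gauge peaks: Nov 19, 1992.
The downstream gauge peaks: Nov 19, 1992 + 37 days = Dec 26, 1992.
Rainfall begins over the headwaters: Oct 25, 1992.
The upstream gauge peaks: Oct 25, 1992 + 3 days = Oct 28, 1992.
Both prerequisites met — the downstream gauge peaks (Dec 26, 1992), the upstream gauge peaks (Oct 28, 1992); the later is Dec 26, 1992.
The flood warning is issued: Dec 26, 1992 + 16 days = Jan 11, 1993.

1993-01-11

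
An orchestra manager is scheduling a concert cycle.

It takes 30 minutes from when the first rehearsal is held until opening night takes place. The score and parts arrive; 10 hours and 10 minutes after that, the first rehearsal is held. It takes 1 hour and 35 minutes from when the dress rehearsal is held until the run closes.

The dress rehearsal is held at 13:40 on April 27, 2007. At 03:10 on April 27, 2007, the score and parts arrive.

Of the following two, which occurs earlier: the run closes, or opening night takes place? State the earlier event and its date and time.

Opening night takes place — 13:50 on April 27, 2007

The dress rehearsal is held: 13:40 Apr 27, 2007.
The run closes: 13:40 Apr 27, 2007 + 1h35m = 15:15 Apr 27, 2007.
The score and parts arrive: 03:10 Apr 27, 2007.
The first rehearsal is held: 03:10 Apr 27, 2007 + 10h10m = 13:20 Apr 27, 2007.
Opening night takes place: 13:20 Apr 27, 2007 + 30m = 13:50 Apr 27, 2007.
Comparing: the run closes at 15:15 Apr 27, 2007 vs opening night takes place at 13:50 Apr 27, 2007. Earlier: opening night takes place.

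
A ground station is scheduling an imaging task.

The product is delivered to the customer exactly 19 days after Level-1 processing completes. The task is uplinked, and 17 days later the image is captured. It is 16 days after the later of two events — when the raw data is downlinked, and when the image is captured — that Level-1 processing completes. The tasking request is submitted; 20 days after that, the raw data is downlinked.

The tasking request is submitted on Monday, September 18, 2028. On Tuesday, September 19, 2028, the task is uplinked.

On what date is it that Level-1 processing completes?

Tuesday, October 24, 2028

The tasking request is submitted: Sep 18, 2028.
The raw data is downlinked: Sep 18, 2028 + 20 days = Oct 8, 2028.
The task is uplinked: Sep 19, 2028.
The image is captured: Sep 19, 2028 + 17 days = Oct 6, 2028.
Both prerequisites met — the raw data is downlinked (Oct 8, 2028), the image is captured (Oct 6, 2028); the later is Oct 8, 2028.
Level-1 processing completes: Oct 8, 2028 + 16 days = Oct 24, 2028.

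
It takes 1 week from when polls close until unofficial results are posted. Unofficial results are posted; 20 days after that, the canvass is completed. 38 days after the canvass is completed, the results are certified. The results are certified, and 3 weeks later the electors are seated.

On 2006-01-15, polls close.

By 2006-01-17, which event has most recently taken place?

Polls close

Polls close: Jan 15, 2006.
Unofficial results are posted: Jan 15, 2006 + 1 week = Jan 22, 2006.
The canvass is completed: Jan 22, 2006 + 20 days = Feb 11, 2006.
The results are certified: Feb 11, 2006 + 38 days = Mar 21, 2006.
The electors are seated: Mar 21, 2006 + 3 weeks = Apr 11, 2006.
Jan 17, 2006 falls between when polls close (Jan 15, 2006) and when unofficial results are posted (Jan 22, 2006).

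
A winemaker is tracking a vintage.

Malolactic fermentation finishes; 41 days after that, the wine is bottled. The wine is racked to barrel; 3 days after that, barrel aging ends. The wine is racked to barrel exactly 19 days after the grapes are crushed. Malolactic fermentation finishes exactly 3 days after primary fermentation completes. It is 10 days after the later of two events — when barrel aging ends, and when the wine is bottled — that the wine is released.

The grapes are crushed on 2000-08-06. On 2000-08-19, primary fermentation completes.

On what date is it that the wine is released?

The grapes are crushed: Aug 6, 2000.
The wine is racked to barrel: Aug 6, 2000 + 19 days = Aug 25, 2000.
Barrel aging ends: Aug 25, 2000 + 3 days = Aug 28, 2000.
Primary fermentation completes: Aug 19, 2000.
Malolactic fermentation finishes: Aug 19, 2000 + 3 days = Aug 22, 2000.
The wine is bottled: Aug 22, 2000 + 41 days = Oct 2, 2000.
Both prerequisites met — barrel aging ends (Aug 28, 2000), the wine is bottled (Oct 2, 2000); the later is Oct 2, 2000.
The wine is released: Oct 2, 2000 + 10 days = Oct 12, 2000.

2000-10-12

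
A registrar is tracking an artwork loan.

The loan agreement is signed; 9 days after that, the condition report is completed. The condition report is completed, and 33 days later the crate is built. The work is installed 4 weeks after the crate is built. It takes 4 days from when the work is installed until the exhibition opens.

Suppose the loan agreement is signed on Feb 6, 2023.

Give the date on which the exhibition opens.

The loan agreement is signed: Feb 6, 2023.
The condition report is completed: Feb 6, 2023 + 9 days = Feb 15, 2023.
The crate is built: Feb 15, 2023 + 33 days = Mar 20, 2023.
The work is installed: Mar 20, 2023 + 4 weeks = Apr 17, 2023.
The exhibition opens: Apr 17, 2023 + 4 days = Apr 21, 2023.

Apr 21, 2023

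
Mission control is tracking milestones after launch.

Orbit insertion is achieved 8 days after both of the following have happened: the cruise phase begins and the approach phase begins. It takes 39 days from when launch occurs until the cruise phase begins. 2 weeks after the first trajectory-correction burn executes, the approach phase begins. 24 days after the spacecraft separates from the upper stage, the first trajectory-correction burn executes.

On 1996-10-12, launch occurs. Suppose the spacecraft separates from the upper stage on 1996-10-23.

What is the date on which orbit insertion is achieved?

Launch occurs: Oct 12, 1996.
The cruise phase begins: Oct 12, 1996 + 39 days = Nov 20, 1996.
The spacecraft separates from the upper stage: Oct 23, 1996.
The first trajectory-correction burn executes: Oct 23, 1996 + 24 days = Nov 16, 1996.
The approach phase begins: Nov 16, 1996 + 2 weeks = Nov 30, 1996.
Both prerequisites met — the cruise phase begins (Nov 20, 1996), the approach phase begins (Nov 30, 1996); the later is Nov 30, 1996.
Orbit insertion is achieved: Nov 30, 1996 + 8 days = Dec 8, 1996.

1996-12-08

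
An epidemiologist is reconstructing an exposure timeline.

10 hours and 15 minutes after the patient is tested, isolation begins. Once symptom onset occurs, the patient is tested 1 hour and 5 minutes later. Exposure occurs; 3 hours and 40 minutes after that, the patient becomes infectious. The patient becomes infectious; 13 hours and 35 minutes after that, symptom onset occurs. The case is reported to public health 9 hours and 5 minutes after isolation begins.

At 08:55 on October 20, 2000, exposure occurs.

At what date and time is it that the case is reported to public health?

Exposure occurs: 08:55 Oct 20, 2000.
The patient becomes infectious: 08:55 Oct 20, 2000 + 3h40m = 12:35 Oct 20, 2000.
Symptom onset occurs: 12:35 Oct 20, 2000 + 13h35m = 02:10 Oct 21, 2000.
The patient is tested: 02:10 Oct 21, 2000 + 1h05m = 03:15 Oct 21, 2000.
Isolation begins: 03:15 Oct 21, 2000 + 10h15m = 13:30 Oct 21, 2000.
The case is reported to public health: 13:30 Oct 21, 2000 + 9h05m = 22:35 Oct 21, 2000.

22:35 on October 21, 2000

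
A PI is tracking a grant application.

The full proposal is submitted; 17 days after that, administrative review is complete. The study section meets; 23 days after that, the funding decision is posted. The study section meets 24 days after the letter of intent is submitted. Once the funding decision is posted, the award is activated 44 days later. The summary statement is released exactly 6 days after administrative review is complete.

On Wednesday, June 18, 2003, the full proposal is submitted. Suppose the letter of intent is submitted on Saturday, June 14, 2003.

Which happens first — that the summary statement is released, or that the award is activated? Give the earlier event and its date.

The full proposal is submitted: Jun 18, 2003.
Administrative review is complete: Jun 18, 2003 + 17 days = Jul 5, 2003.
The summary statement is released: Jul 5, 2003 + 6 days = Jul 11, 2003.
The letter of intent is submitted: Jun 14, 2003.
The study section meets: Jun 14, 2003 + 24 days = Jul 8, 2003.
The funding decision is posted: Jul 8, 2003 + 23 days = Jul 31, 2003.
The award is activated: Jul 31, 2003 + 44 days = Sep 13, 2003.
Comparing: the summary statement is released on Jul 11, 2003 vs the award is activated on Sep 13, 2003. Earlier: the summary statement is released.

The summary statement is released — Friday, July 11, 2003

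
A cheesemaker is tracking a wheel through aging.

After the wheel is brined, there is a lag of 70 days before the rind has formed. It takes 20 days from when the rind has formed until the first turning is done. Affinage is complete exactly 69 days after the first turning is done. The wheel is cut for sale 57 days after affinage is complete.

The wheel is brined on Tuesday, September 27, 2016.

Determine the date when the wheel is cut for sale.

The wheel is brined: Sep 27, 2016.
The rind has formed: Sep 27, 2016 + 70 days = Dec 6, 2016.
The first turning is done: Dec 6, 2016 + 20 days = Dec 26, 2016.
Affinage is complete: Dec 26, 2016 + 69 days = Mar 5, 2017.
The wheel is cut for sale: Mar 5, 2017 + 57 days = May 1, 2017.

Monday, May 1, 2017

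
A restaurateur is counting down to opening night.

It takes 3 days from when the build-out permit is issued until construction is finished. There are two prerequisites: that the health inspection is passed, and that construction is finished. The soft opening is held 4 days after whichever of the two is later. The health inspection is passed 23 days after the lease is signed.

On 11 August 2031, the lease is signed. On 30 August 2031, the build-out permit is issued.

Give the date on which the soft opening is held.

The lease is signed: Aug 11, 2031.
The health inspection is passed: Aug 11, 2031 + 23 days = Sep 3, 2031.
The build-out permit is issued: Aug 30, 2031.
Construction is finished: Aug 30, 2031 + 3 days = Sep 2, 2031.
Both prerequisites met — the health inspection is passed (Sep 3, 2031), construction is finished (Sep 2, 2031); the later is Sep 3, 2031.
The soft opening is held: Sep 3, 2031 + 4 days = Sep 7, 2031.

7 September 2031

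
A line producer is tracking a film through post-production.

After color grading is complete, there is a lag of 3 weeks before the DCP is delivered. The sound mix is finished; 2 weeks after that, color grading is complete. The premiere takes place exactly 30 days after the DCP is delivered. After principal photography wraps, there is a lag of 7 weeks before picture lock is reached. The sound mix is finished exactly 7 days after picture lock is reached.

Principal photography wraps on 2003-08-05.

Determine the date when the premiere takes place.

Principal photography wraps: Aug 5, 2003.
Picture lock is reached: Aug 5, 2003 + 7 weeks = Sep 23, 2003.
The sound mix is finished: Sep 23, 2003 + 7 days = Sep 30, 2003.
Color grading is complete: Sep 30, 2003 + 2 weeks = Oct 14, 2003.
The DCP is delivered: Oct 14, 2003 + 3 weeks = Nov 4, 2003.
The premiere takes place: Nov 4, 2003 + 30 days = Dec 4, 2003.

2003-12-04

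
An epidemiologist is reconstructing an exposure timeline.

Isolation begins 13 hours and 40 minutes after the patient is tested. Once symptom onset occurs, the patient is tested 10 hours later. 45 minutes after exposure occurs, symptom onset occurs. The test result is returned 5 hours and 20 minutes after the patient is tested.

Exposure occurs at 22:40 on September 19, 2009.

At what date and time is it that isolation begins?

23:05 on September 20, 2009

Exposure occurs: 22:40 Sep 19, 2009.
Symptom onset occurs: 22:40 Sep 19, 2009 + 45m = 23:25 Sep 19, 2009.
The patient is tested: 23:25 Sep 19, 2009 + 10h = 09:25 Sep 20, 2009.
Isolation begins: 09:25 Sep 20, 2009 + 13h40m = 23:05 Sep 20, 2009.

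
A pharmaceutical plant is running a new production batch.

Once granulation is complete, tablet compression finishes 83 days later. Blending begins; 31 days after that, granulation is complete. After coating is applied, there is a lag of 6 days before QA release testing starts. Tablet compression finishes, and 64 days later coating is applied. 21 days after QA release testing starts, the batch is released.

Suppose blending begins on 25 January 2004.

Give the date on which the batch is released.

Blending begins: Jan 25, 2004.
Granulation is complete: Jan 25, 2004 + 31 days = Feb 25, 2004.
Tablet compression finishes: Feb 25, 2004 + 83 days = May 18, 2004.
Coating is applied: May 18, 2004 + 64 days = Jul 21, 2004.
QA release testing starts: Jul 21, 2004 + 6 days = Jul 27, 2004.
The batch is released: Jul 27, 2004 + 21 days = Aug 17, 2004.

17 August 2004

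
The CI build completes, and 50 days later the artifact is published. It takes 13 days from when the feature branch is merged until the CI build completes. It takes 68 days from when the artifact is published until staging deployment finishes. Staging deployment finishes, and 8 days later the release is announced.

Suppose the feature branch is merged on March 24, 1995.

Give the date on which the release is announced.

The feature branch is merged: Mar 24, 1995.
The CI build completes: Mar 24, 1995 + 13 days = Apr 6, 1995.
The artifact is published: Apr 6, 1995 + 50 days = May 26, 1995.
Staging deployment finishes: May 26, 1995 + 68 days = Aug 2, 1995.
The release is announced: Aug 2, 1995 + 8 days = Aug 10, 1995.

August 10, 1995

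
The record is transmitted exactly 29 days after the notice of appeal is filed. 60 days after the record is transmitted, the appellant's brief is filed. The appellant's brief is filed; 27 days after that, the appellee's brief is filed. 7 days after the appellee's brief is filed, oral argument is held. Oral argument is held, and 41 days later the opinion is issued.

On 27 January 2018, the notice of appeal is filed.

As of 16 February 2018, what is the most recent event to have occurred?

The notice of appeal is filed: Jan 27, 2018.
The record is transmitted: Jan 27, 2018 + 29 days = Feb 25, 2018.
The appellant's brief is filed: Feb 25, 2018 + 60 days = Apr 26, 2018.
The appellee's brief is filed: Apr 26, 2018 + 27 days = May 23, 2018.
Oral argument is held: May 23, 2018 + 7 days = May 30, 2018.
The opinion is issued: May 30, 2018 + 41 days = Jul 10, 2018.
Feb 16, 2018 falls between when the notice of appeal is filed (Jan 27, 2018) and when the record is transmitted (Feb 25, 2018).

The notice of appeal is filed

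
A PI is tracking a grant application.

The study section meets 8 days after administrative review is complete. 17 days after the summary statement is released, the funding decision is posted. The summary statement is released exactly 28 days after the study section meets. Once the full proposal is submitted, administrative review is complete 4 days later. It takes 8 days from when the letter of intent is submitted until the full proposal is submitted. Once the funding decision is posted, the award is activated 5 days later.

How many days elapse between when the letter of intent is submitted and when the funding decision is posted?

Causal path: the letter of intent is submitted → the full proposal is submitted → administrative review is complete → the study section meets → the summary statement is released → the funding decision is posted.
Total delay along the path: 8 + 4 + 8 + 28 + 17 = 65 days.

65 days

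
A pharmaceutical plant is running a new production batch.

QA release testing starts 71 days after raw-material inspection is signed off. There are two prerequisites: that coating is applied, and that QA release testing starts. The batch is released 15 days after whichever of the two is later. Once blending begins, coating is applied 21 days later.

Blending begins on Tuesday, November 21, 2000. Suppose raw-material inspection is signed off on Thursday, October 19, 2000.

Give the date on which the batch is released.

Blending begins: Nov 21, 2000.
Coating is applied: Nov 21, 2000 + 21 days = Dec 12, 2000.
Raw-material inspection is signed off: Oct 19, 2000.
QA release testing starts: Oct 19, 2000 + 71 days = Dec 29, 2000.
Both prerequisites met — coating is applied (Dec 12, 2000), QA release testing starts (Dec 29, 2000); the later is Dec 29, 2000.
The batch is released: Dec 29, 2000 + 15 days = Jan 13, 2001.

Saturday, January 13, 2001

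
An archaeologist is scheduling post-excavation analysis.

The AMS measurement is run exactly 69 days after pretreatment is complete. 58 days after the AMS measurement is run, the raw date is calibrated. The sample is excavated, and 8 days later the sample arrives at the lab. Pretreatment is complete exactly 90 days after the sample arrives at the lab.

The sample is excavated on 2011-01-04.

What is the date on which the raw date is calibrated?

2011-08-17

The sample is excavated: Jan 4, 2011.
The sample arrives at the lab: Jan 4, 2011 + 8 days = Jan 12, 2011.
Pretreatment is complete: Jan 12, 2011 + 90 days = Apr 12, 2011.
The AMS measurement is run: Apr 12, 2011 + 69 days = Jun 20, 2011.
The raw date is calibrated: Jun 20, 2011 + 58 days = Aug 17, 2011.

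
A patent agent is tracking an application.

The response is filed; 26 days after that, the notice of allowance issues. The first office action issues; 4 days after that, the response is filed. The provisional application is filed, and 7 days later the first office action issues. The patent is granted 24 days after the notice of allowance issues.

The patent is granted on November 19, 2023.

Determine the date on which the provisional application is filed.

The patent is granted: Nov 19, 2023.
The notice of allowance issues: Nov 19, 2023 − 24 days = Oct 26, 2023.
The response is filed: Oct 26, 2023 − 26 days = Sep 30, 2023.
The first office action issues: Sep 30, 2023 − 4 days = Sep 26, 2023.
The provisional application is filed: Sep 26, 2023 − 7 days = Sep 19, 2023.

September 19, 2023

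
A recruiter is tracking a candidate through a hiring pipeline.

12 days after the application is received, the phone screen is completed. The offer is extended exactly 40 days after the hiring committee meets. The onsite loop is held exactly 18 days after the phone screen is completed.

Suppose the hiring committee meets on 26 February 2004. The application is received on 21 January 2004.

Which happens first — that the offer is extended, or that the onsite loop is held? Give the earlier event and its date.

The hiring committee meets: Feb 26, 2004.
The offer is extended: Feb 26, 2004 + 40 days = Apr 6, 2004.
The application is received: Jan 21, 2004.
The phone screen is completed: Jan 21, 2004 + 12 days = Feb 2, 2004.
The onsite loop is held: Feb 2, 2004 + 18 days = Feb 20, 2004.
Comparing: the offer is extended on Apr 6, 2004 vs the onsite loop is held on Feb 20, 2004. Earlier: the onsite loop is held.

The onsite loop is held — 20 February 2004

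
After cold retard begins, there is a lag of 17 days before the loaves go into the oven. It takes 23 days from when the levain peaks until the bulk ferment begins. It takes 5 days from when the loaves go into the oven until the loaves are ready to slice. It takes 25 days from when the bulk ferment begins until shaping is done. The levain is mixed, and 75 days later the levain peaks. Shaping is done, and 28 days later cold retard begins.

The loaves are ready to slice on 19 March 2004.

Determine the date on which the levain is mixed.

28 September 2003

The loaves are ready to slice: Mar 19, 2004.
The loaves go into the oven: Mar 19, 2004 − 5 days = Mar 14, 2004.
Cold retard begins: Mar 14, 2004 − 17 days = Feb 26, 2004.
Shaping is done: Feb 26, 2004 − 28 days = Jan 29, 2004.
The bulk ferment begins: Jan 29, 2004 − 25 days = Jan 4, 2004.
The levain peaks: Jan 4, 2004 − 23 days = Dec 12, 2003.
The levain is mixed: Dec 12, 2003 − 75 days = Sep 28, 2003.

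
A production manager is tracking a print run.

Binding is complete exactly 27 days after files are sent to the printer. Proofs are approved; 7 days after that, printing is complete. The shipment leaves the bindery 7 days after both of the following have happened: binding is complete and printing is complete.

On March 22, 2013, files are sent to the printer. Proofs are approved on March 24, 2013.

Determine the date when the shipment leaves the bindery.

Files are sent to the printer: Mar 22, 2013.
Binding is complete: Mar 22, 2013 + 27 days = Apr 18, 2013.
Proofs are approved: Mar 24, 2013.
Printing is complete: Mar 24, 2013 + 7 days = Mar 31, 2013.
Both prerequisites met — binding is complete (Apr 18, 2013), printing is complete (Mar 31, 2013); the later is Apr 18, 2013.
The shipment leaves the bindery: Apr 18, 2013 + 7 days = Apr 25, 2013.

April 25, 2013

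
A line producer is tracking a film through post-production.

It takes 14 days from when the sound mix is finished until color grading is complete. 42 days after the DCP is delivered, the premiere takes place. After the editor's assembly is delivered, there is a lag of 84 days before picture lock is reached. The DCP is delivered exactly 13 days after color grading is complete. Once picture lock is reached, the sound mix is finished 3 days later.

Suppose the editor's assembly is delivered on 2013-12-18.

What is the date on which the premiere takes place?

2014-05-23

The editor's assembly is delivered: Dec 18, 2013.
Picture lock is reached: Dec 18, 2013 + 84 days = Mar 12, 2014.
The sound mix is finished: Mar 12, 2014 + 3 days = Mar 15, 2014.
Color grading is complete: Mar 15, 2014 + 14 days = Mar 29, 2014.
The DCP is delivered: Mar 29, 2014 + 13 days = Apr 11, 2014.
The premiere takes place: Apr 11, 2014 + 42 days = May 23, 2014.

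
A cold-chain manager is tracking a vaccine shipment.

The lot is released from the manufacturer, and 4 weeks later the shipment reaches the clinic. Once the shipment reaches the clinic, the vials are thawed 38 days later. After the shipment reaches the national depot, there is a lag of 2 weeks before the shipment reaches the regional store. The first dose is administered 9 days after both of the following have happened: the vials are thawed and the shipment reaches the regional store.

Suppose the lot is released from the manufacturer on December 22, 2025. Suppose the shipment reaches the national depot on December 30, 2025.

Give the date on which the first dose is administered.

The lot is released from the manufacturer: Dec 22, 2025.
The shipment reaches the clinic: Dec 22, 2025 + 4 weeks = Jan 19, 2026.
The vials are thawed: Jan 19, 2026 + 38 days = Feb 26, 2026.
The shipment reaches the national depot: Dec 30, 2025.
The shipment reaches the regional store: Dec 30, 2025 + 2 weeks = Jan 13, 2026.
Both prerequisites met — the vials are thawed (Feb 26, 2026), the shipment reaches the regional store (Jan 13, 2026); the later is Feb 26, 2026.
The first dose is administered: Feb 26, 2026 + 9 days = Mar 7, 2026.

March 7, 2026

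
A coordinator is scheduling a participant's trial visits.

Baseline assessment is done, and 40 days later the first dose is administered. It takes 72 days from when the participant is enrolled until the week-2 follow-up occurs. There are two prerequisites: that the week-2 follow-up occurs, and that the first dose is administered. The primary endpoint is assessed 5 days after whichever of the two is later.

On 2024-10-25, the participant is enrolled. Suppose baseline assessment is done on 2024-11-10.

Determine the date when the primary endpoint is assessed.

2025-01-10

The participant is enrolled: Oct 25, 2024.
The week-2 follow-up occurs: Oct 25, 2024 + 72 days = Jan 5, 2025.
Baseline assessment is done: Nov 10, 2024.
The first dose is administered: Nov 10, 2024 + 40 days = Dec 20, 2024.
Both prerequisites met — the week-2 follow-up occurs (Jan 5, 2025), the first dose is administered (Dec 20, 2024); the later is Jan 5, 2025.
The primary endpoint is assessed: Jan 5, 2025 + 5 days = Jan 10, 2025.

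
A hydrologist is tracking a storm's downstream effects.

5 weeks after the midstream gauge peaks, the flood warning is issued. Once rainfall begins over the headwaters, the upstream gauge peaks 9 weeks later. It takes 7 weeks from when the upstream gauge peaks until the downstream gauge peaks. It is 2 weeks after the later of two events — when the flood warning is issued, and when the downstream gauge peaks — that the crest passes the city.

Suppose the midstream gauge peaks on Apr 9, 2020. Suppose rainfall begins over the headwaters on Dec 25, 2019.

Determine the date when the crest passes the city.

The midstream gauge peaks: Apr 9, 2020.
The flood warning is issued: Apr 9, 2020 + 5 weeks = May 14, 2020.
Rainfall begins over the headwaters: Dec 25, 2019.
The upstream gauge peaks: Dec 25, 2019 + 9 weeks = Feb 26, 2020.
The downstream gauge peaks: Feb 26, 2020 + 7 weeks = Apr 15, 2020.
Both prerequisites met — the flood warning is issued (May 14, 2020), the downstream gauge peaks (Apr 15, 2020); the later is May 14, 2020.
The crest passes the city: May 14, 2020 + 2 weeks = May 28, 2020.

May 28, 2020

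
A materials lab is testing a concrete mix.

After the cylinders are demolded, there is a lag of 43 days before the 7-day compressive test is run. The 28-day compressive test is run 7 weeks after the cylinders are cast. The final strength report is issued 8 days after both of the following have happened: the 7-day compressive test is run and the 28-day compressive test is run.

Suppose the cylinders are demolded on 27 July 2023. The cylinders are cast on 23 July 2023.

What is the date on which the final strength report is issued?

The cylinders are demolded: Jul 27, 2023.
The 7-day compressive test is run: Jul 27, 2023 + 43 days = Sep 8, 2023.
The cylinders are cast: Jul 23, 2023.
The 28-day compressive test is run: Jul 23, 2023 + 7 weeks = Sep 10, 2023.
Both prerequisites met — the 7-day compressive test is run (Sep 8, 2023), the 28-day compressive test is run (Sep 10, 2023); the later is Sep 10, 2023.
The final strength report is issued: Sep 10, 2023 + 8 days = Sep 18, 2023.

18 September 2023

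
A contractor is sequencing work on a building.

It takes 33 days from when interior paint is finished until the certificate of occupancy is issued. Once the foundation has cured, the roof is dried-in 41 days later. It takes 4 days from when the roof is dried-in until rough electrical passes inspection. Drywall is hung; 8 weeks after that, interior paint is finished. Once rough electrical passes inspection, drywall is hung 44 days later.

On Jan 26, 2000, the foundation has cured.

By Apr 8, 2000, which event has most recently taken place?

The foundation has cured: Jan 26, 2000.
The roof is dried-in: Jan 26, 2000 + 41 days = Mar 7, 2000.
Rough electrical passes inspection: Mar 7, 2000 + 4 days = Mar 11, 2000.
Drywall is hung: Mar 11, 2000 + 44 days = Apr 24, 2000.
Interior paint is finished: Apr 24, 2000 + 8 weeks = Jun 19, 2000.
The certificate of occupancy is issued: Jun 19, 2000 + 33 days = Jul 22, 2000.
Apr 8, 2000 falls between when rough electrical passes inspection (Mar 11, 2000) and when drywall is hung (Apr 24, 2000).

Rough electrical passes inspection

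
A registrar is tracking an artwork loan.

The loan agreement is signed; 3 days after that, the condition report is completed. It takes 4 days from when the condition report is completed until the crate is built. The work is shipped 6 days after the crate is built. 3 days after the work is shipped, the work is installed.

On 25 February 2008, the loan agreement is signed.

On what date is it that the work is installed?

12 March 2008

The loan agreement is signed: Feb 25, 2008.
The condition report is completed: Feb 25, 2008 + 3 days = Feb 28, 2008.
The crate is built: Feb 28, 2008 + 4 days = Mar 3, 2008.
The work is shipped: Mar 3, 2008 + 6 days = Mar 9, 2008.
The work is installed: Mar 9, 2008 + 3 days = Mar 12, 2008.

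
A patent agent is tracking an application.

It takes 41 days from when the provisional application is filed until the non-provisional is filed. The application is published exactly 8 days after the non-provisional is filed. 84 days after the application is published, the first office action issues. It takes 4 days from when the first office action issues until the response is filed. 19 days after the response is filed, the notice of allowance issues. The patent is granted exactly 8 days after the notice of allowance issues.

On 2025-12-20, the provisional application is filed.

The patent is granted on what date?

The provisional application is filed: Dec 20, 2025.
The non-provisional is filed: Dec 20, 2025 + 41 days = Jan 30, 2026.
The application is published: Jan 30, 2026 + 8 days = Feb 7, 2026.
The first office action issues: Feb 7, 2026 + 84 days = May 2, 2026.
The response is filed: May 2, 2026 + 4 days = May 6, 2026.
The notice of allowance issues: May 6, 2026 + 19 days = May 25, 2026.
The patent is granted: May 25, 2026 + 8 days = Jun 2, 2026.

2026-06-02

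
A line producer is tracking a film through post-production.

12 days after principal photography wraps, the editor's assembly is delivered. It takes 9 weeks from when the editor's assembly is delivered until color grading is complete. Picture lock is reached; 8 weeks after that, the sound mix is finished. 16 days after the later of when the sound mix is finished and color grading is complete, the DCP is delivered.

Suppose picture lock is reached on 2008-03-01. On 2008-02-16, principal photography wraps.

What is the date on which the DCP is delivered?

2008-05-17

Picture lock is reached: Mar 1, 2008.
The sound mix is finished: Mar 1, 2008 + 8 weeks = Apr 26, 2008.
Principal photography wraps: Feb 16, 2008.
The editor's assembly is delivered: Feb 16, 2008 + 12 days = Feb 28, 2008.
Color grading is complete: Feb 28, 2008 + 9 weeks = May 1, 2008.
Both prerequisites met — the sound mix is finished (Apr 26, 2008), color grading is complete (May 1, 2008); the later is May 1, 2008.
The DCP is delivered: May 1, 2008 + 16 days = May 17, 2008.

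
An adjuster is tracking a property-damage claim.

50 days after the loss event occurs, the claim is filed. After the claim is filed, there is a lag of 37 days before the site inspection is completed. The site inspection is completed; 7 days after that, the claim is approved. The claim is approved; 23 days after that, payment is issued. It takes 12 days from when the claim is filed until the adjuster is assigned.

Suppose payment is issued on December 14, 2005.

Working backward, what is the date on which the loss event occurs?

Payment is issued: Dec 14, 2005.
The claim is approved: Dec 14, 2005 − 23 days = Nov 21, 2005.
The site inspection is completed: Nov 21, 2005 − 7 days = Nov 14, 2005.
The claim is filed: Nov 14, 2005 − 37 days = Oct 8, 2005.
The loss event occurs: Oct 8, 2005 − 50 days = Aug 19, 2005.

August 19, 2005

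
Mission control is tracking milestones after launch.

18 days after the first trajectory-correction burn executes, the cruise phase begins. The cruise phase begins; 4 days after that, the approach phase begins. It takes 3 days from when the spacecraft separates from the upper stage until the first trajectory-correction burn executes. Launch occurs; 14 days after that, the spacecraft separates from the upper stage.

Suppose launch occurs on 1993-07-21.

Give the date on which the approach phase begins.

Launch occurs: Jul 21, 1993.
The spacecraft separates from the upper stage: Jul 21, 1993 + 14 days = Aug 4, 1993.
The first trajectory-correction burn executes: Aug 4, 1993 + 3 days = Aug 7, 1993.
The cruise phase begins: Aug 7, 1993 + 18 days = Aug 25, 1993.
The approach phase begins: Aug 25, 1993 + 4 days = Aug 29, 1993.

1993-08-29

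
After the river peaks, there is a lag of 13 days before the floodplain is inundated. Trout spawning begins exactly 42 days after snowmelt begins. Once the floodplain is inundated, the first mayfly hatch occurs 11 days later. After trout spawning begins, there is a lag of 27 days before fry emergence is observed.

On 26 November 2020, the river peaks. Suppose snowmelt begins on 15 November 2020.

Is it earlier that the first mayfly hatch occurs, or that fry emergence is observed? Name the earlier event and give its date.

The river peaks: Nov 26, 2020.
The floodplain is inundated: Nov 26, 2020 + 13 days = Dec 9, 2020.
The first mayfly hatch occurs: Dec 9, 2020 + 11 days = Dec 20, 2020.
Snowmelt begins: Nov 15, 2020.
Trout spawning begins: Nov 15, 2020 + 42 days = Dec 27, 2020.
Fry emergence is observed: Dec 27, 2020 + 27 days = Jan 23, 2021.
Comparing: the first mayfly hatch occurs on Dec 20, 2020 vs fry emergence is observed on Jan 23, 2021. Earlier: the first mayfly hatch occurs.

The first mayfly hatch occurs — 20 December 2020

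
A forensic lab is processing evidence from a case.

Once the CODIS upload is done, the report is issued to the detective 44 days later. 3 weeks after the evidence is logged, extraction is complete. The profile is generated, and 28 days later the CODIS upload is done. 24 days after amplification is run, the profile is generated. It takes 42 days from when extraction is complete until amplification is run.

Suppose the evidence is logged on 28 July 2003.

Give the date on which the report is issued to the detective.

The evidence is logged: Jul 28, 2003.
Extraction is complete: Jul 28, 2003 + 3 weeks = Aug 18, 2003.
Amplification is run: Aug 18, 2003 + 42 days = Sep 29, 2003.
The profile is generated: Sep 29, 2003 + 24 days = Oct 23, 2003.
The CODIS upload is done: Oct 23, 2003 + 28 days = Nov 20, 2003.
The report is issued to the detective: Nov 20, 2003 + 44 days = Jan 3, 2004.

3 January 2004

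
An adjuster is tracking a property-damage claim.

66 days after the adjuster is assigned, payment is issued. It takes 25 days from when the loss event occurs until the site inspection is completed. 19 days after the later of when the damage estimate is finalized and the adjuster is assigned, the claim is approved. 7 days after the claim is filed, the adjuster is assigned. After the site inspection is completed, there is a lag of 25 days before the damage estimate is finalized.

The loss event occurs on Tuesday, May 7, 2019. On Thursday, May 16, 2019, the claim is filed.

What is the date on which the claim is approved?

The loss event occurs: May 7, 2019.
The site inspection is completed: May 7, 2019 + 25 days = Jun 1, 2019.
The damage estimate is finalized: Jun 1, 2019 + 25 days = Jun 26, 2019.
The claim is filed: May 16, 2019.
The adjuster is assigned: May 16, 2019 + 7 days = May 23, 2019.
Both prerequisites met — the damage estimate is finalized (Jun 26, 2019), the adjuster is assigned (May 23, 2019); the later is Jun 26, 2019.
The claim is approved: Jun 26, 2019 + 19 days = Jul 15, 2019.

Monday, July 15, 2019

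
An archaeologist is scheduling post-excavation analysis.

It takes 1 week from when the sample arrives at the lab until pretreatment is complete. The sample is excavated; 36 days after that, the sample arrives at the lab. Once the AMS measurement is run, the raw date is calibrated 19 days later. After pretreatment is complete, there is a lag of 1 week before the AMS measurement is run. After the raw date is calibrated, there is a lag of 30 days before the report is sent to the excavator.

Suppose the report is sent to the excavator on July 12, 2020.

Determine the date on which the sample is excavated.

The report is sent to the excavator: Jul 12, 2020.
The raw date is calibrated: Jul 12, 2020 − 30 days = Jun 12, 2020.
The AMS measurement is run: Jun 12, 2020 − 19 days = May 24, 2020.
Pretreatment is complete: May 24, 2020 − 1 week = May 17, 2020.
The sample arrives at the lab: May 17, 2020 − 1 week = May 10, 2020.
The sample is excavated: May 10, 2020 − 36 days = Apr 4, 2020.

April 4, 2020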